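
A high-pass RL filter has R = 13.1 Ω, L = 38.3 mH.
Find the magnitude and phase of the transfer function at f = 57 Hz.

Step 1 — Angular frequency: ω = 2π·57 = 358.1 rad/s.
Step 2 — Transfer function: H(jω) = jωL/(R + jωL).
Step 3 — Numerator jωL = j·13.72; denominator R + jωL = 13.1 + j13.72.
Step 4 — H = 0.523 + j0.4995.
Step 5 — Magnitude: |H| = 0.7232 (-2.8 dB); phase: φ = 43.7°.

|H| = 0.7232 (-2.8 dB), φ = 43.7°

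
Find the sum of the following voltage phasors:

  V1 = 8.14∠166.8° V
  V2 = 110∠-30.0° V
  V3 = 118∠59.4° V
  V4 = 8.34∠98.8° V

Step 1 — Convert each phasor to rectangular form:
  V1 = 8.14·(cos(166.8°) + j·sin(166.8°)) = -7.925 + j1.859 V
  V2 = 110·(cos(-30.0°) + j·sin(-30.0°)) = 95.26 - j55 V
  V3 = 118·(cos(59.4°) + j·sin(59.4°)) = 60.07 + j101.6 V
  V4 = 8.34·(cos(98.8°) + j·sin(98.8°)) = -1.276 + j8.242 V
Step 2 — Sum components: V_total = 146.1 + j56.67 V.
Step 3 — Convert to polar: |V_total| = 156.7 V, ∠V_total = 21.2°.

V_total = 156.7∠21.2° V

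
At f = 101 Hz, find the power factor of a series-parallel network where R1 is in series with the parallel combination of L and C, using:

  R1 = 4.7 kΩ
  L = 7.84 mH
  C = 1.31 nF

Step 1 — Angular frequency: ω = 2π·f = 2π·101 = 634.6 rad/s.
Step 2 — Component impedances:
  R1: Z = R = 4700 Ω
  L: Z = jωL = j·634.6·0.00784 = 0 + j4.975 Ω
  C: Z = 1/(jωC) = -j/(ω·C) = 0 - j1.203e+06 Ω
Step 3 — Parallel branch: L || C = 1/(1/L + 1/C) = 0 + j4.975 Ω.
Step 4 — Series with R1: Z_total = R1 + (L || C) = 4700 + j4.975 Ω = 4700∠0.1° Ω.
Step 5 — Power factor: PF = cos(φ) = Re(Z)/|Z| = 4700/4700 = 1.
Step 6 — Type: Im(Z) = 4.975 ⇒ lagging (phase φ = 0.1°).

PF = 1 (lagging, φ = 0.1°)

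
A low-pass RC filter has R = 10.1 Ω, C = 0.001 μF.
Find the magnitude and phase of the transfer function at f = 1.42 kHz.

Step 1 — Angular frequency: ω = 2π·1420 = 8922 rad/s.
Step 2 — Transfer function: H(jω) = 1/(1 + jωRC).
Step 3 — Denominator: 1 + jωRC = 1 + j·8922·10.1·1e-09 = 1 + j9.011e-05.
Step 4 — H = 1 - j9.011e-05.
Step 5 — Magnitude: |H| = 1 (-0.0 dB); phase: φ = -0.0°.

|H| = 1 (-0.0 dB), φ = -0.0°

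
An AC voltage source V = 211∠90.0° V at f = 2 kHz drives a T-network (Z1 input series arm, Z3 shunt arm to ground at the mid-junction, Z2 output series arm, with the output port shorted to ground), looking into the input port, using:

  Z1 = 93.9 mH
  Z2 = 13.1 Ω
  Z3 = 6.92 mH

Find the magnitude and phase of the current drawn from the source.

Step 1 — Angular frequency: ω = 2π·f = 2π·2000 = 1.257e+04 rad/s.
Step 2 — Component impedances:
  Z1: Z = jωL = j·1.257e+04·0.0939 = 0 + j1180 Ω
  Z2: Z = R = 13.1 Ω
  Z3: Z = jωL = j·1.257e+04·0.00692 = 0 + j86.96 Ω
Step 3 — With the output port shorted to ground, the output series arm Z2 runs from the junction to ground; the shunt arm Z3 also runs from the junction to ground. They appear in parallel: Z3 || Z2 = 12.81 + j1.93 Ω.
Step 4 — Series with input arm Z1: Z_in = Z1 + (Z3 || Z2) = 12.81 + j1182 Ω = 1182∠89.4° Ω.
Step 5 — Source phasor: V = 211∠90.0° V = 0 + j211 V.
Step 6 — Ohm's law: I = V / Z_total = (0 + j211) / (12.81 + j1182) = 0.1785 + j0.001935 A.
Step 7 — Convert to polar: |I| = 0.1785 A, ∠I = 0.6°.

I = 0.1785∠0.6° A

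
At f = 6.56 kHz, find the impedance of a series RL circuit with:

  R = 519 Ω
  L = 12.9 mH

Step 1 — Angular frequency: ω = 2π·f = 2π·6560 = 4.122e+04 rad/s.
Step 2 — Component impedances:
  R: Z = R = 519 Ω
  L: Z = jωL = j·4.122e+04·0.0129 = 0 + j531.7 Ω
Step 3 — Series combination: Z_total = R + L = 519 + j531.7 Ω = 743∠45.7° Ω.

Z = 519 + j531.7 Ω = 743∠45.7° Ω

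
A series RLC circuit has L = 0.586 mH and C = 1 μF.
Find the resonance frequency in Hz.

Step 1 — Resonance condition Im(Z)=0 gives ω₀ = 1/√(LC).
Step 2 — ω₀ = 1/√(0.000586·1e-06) = 4.131e+04 rad/s.
Step 3 — f₀ = ω₀/(2π) = 6575 Hz.

f₀ = 6575 Hz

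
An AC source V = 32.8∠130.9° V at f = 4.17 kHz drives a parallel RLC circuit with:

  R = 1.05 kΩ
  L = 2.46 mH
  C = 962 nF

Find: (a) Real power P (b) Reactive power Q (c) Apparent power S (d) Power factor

Step 1 — Angular frequency: ω = 2π·f = 2π·4170 = 2.62e+04 rad/s.
Step 2 — Component impedances:
  R: Z = R = 1050 Ω
  L: Z = jωL = j·2.62e+04·0.00246 = 0 + j64.45 Ω
  C: Z = 1/(jωC) = -j/(ω·C) = 0 - j39.67 Ω
Step 3 — Parallel combination: 1/Z_total = 1/R + 1/L + 1/C; Z_total = 10.05 - j102.2 Ω = 102.7∠-84.4° Ω.
Step 4 — Source phasor: V = 32.8∠130.9° V = -21.48 + j24.79 V.
Step 5 — Current: I = V / Z = -0.2607 - j0.1845 A = 0.3194∠-144.7° A.
Step 6 — Complex power: S = V·I* = 1.025 - j10.43 VA.
Step 7 — Real power: P = Re(S) = 1.025 W.
Step 8 — Reactive power: Q = Im(S) = -10.43 VAR.
Step 9 — Apparent power: |S| = 10.48 VA.
Step 10 — Power factor: PF = P/|S| = 0.09781 (leading).

(a) P = 1.025 W  (b) Q = -10.43 VAR  (c) S = 10.48 VA  (d) PF = 0.09781 (leading)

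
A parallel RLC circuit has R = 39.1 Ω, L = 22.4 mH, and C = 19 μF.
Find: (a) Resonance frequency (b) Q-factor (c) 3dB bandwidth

Step 1 — Resonance: ω₀ = 1/√(LC) = 1/√(0.0224·1.9e-05) = 1533 rad/s.
Step 2 — f₀ = ω₀/(2π) = 244 Hz.
Step 3 — Parallel Q: Q = R/(ω₀L) = 39.1/(1533·0.0224) = 1.139.
Step 4 — Bandwidth: Δω = ω₀/Q = 1346 rad/s; BW = Δω/(2π) = 214.2 Hz.

(a) f₀ = 244 Hz  (b) Q = 1.139  (c) BW = 214.2 Hz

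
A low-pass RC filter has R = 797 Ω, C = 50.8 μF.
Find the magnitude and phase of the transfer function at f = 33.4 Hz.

Step 1 — Angular frequency: ω = 2π·33.4 = 209.9 rad/s.
Step 2 — Transfer function: H(jω) = 1/(1 + jωRC).
Step 3 — Denominator: 1 + jωRC = 1 + j·209.9·797·5.08e-05 = 1 + j8.497.
Step 4 — H = 0.01366 - j0.1161.
Step 5 — Magnitude: |H| = 0.1169 (-18.6 dB); phase: φ = -83.3°.

|H| = 0.1169 (-18.6 dB), φ = -83.3°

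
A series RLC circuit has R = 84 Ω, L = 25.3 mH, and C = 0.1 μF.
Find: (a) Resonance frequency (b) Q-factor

Step 1 — Resonance condition Im(Z)=0 gives ω₀ = 1/√(LC).
Step 2 — ω₀ = 1/√(0.0253·1e-07) = 1.988e+04 rad/s.
Step 3 — f₀ = ω₀/(2π) = 3164 Hz.
Step 4 — Series Q: Q = ω₀L/R = 1.988e+04·0.0253/84 = 5.988.

(a) f₀ = 3164 Hz  (b) Q = 5.988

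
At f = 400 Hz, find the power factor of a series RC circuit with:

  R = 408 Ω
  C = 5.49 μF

Step 1 — Angular frequency: ω = 2π·f = 2π·400 = 2513 rad/s.
Step 2 — Component impedances:
  R: Z = R = 408 Ω
  C: Z = 1/(jωC) = -j/(ω·C) = 0 - j72.47 Ω
Step 3 — Series combination: Z_total = R + C = 408 - j72.47 Ω = 414.4∠-10.1° Ω.
Step 4 — Power factor: PF = cos(φ) = Re(Z)/|Z| = 408/414.4 = 0.9846.
Step 5 — Type: Im(Z) = -72.47 ⇒ leading (phase φ = -10.1°).

PF = 0.9846 (leading, φ = -10.1°)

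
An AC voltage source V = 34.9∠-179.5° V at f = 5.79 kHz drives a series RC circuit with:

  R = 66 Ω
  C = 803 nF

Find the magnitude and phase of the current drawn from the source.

Step 1 — Angular frequency: ω = 2π·f = 2π·5790 = 3.638e+04 rad/s.
Step 2 — Component impedances:
  R: Z = R = 66 Ω
  C: Z = 1/(jωC) = -j/(ω·C) = 0 - j34.23 Ω
Step 3 — Series combination: Z_total = R + C = 66 - j34.23 Ω = 74.35∠-27.4° Ω.
Step 4 — Source phasor: V = 34.9∠-179.5° V = -34.9 - j0.3046 V.
Step 5 — Ohm's law: I = V / Z_total = (-34.9 - j0.3046) / (66 - j34.23) = -0.4148 - j0.2198 A.
Step 6 — Convert to polar: |I| = 0.4694 A, ∠I = -152.1°.

I = 0.4694∠-152.1° A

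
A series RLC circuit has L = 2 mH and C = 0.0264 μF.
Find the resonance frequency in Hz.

Step 1 — Resonance condition Im(Z)=0 gives ω₀ = 1/√(LC).
Step 2 — ω₀ = 1/√(0.002·2.64e-08) = 1.376e+05 rad/s.
Step 3 — f₀ = ω₀/(2π) = 2.19e+04 Hz.

f₀ = 2.19e+04 Hz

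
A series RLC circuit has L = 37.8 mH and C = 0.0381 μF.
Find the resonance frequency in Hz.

Step 1 — Resonance condition Im(Z)=0 gives ω₀ = 1/√(LC).
Step 2 — ω₀ = 1/√(0.0378·3.81e-08) = 2.635e+04 rad/s.
Step 3 — f₀ = ω₀/(2π) = 4194 Hz.

f₀ = 4194 Hz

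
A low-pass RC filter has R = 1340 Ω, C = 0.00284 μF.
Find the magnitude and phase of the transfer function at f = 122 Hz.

Step 1 — Angular frequency: ω = 2π·122 = 766.5 rad/s.
Step 2 — Transfer function: H(jω) = 1/(1 + jωRC).
Step 3 — Denominator: 1 + jωRC = 1 + j·766.5·1340·2.84e-09 = 1 + j0.002917.
Step 4 — H = 1 - j0.002917.
Step 5 — Magnitude: |H| = 1 (-0.0 dB); phase: φ = -0.2°.

|H| = 1 (-0.0 dB), φ = -0.2°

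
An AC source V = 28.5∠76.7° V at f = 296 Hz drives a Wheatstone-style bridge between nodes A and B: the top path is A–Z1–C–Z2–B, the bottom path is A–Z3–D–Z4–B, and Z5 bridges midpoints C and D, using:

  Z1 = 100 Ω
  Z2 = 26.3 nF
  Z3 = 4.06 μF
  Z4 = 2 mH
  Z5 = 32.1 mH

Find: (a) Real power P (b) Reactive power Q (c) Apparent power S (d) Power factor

Step 1 — Angular frequency: ω = 2π·f = 2π·296 = 1860 rad/s.
Step 2 — Component impedances:
  Z1: Z = R = 100 Ω
  Z2: Z = 1/(jωC) = -j/(ω·C) = 0 - j2.044e+04 Ω
  Z3: Z = 1/(jωC) = -j/(ω·C) = 0 - j132.4 Ω
  Z4: Z = jωL = j·1860·0.002 = 0 + j3.72 Ω
  Z5: Z = jωL = j·1860·0.0321 = 0 + j59.7 Ω
Step 3 — Bridge requires nodal analysis (the Z5 bridge couples midpoints C and D, so the two paths cannot be reduced to a simple series/parallel combination). Setting node B to ground and injecting 1 A at node A, the 3-node admittance system at A, C, D solves to V_A = Z_AB = 114.9 - j45.33 Ω = 123.5∠-21.5° Ω.
Step 4 — Source phasor: V = 28.5∠76.7° V = 6.556 + j27.74 V.
Step 5 — Current: I = V / Z = -0.03302 + j0.2283 A = 0.2307∠98.2° A.
Step 6 — Complex power: S = V·I* = 6.116 - j2.413 VA.
Step 7 — Real power: P = Re(S) = 6.116 W.
Step 8 — Reactive power: Q = Im(S) = -2.413 VAR.
Step 9 — Apparent power: |S| = 6.575 VA.
Step 10 — Power factor: PF = P/|S| = 0.9302 (leading).

(a) P = 6.116 W  (b) Q = -2.413 VAR  (c) S = 6.575 VA  (d) PF = 0.9302 (leading)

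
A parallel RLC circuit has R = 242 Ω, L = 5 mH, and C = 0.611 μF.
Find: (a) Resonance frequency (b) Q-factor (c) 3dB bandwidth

Step 1 — Resonance: ω₀ = 1/√(LC) = 1/√(0.005·6.11e-07) = 1.809e+04 rad/s.
Step 2 — f₀ = ω₀/(2π) = 2879 Hz.
Step 3 — Parallel Q: Q = R/(ω₀L) = 242/(1.809e+04·0.005) = 2.675.
Step 4 — Bandwidth: Δω = ω₀/Q = 6763 rad/s; BW = Δω/(2π) = 1076 Hz.

(a) f₀ = 2879 Hz  (b) Q = 2.675  (c) BW = 1076 Hz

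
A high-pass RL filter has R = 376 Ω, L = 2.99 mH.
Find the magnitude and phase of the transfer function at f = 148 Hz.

Step 1 — Angular frequency: ω = 2π·148 = 929.9 rad/s.
Step 2 — Transfer function: H(jω) = jωL/(R + jωL).
Step 3 — Numerator jωL = j·2.78; denominator R + jωL = 376 + j2.78.
Step 4 — H = 5.468e-05 + j0.007394.
Step 5 — Magnitude: |H| = 0.007395 (-42.6 dB); phase: φ = 89.6°.

|H| = 0.007395 (-42.6 dB), φ = 89.6°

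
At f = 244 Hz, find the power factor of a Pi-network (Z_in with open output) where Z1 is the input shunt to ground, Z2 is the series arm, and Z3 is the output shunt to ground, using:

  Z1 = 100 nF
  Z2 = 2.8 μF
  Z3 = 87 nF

Step 1 — Angular frequency: ω = 2π·f = 2π·244 = 1533 rad/s.
Step 2 — Component impedances:
  Z1: Z = 1/(jωC) = -j/(ω·C) = 0 - j6523 Ω
  Z2: Z = 1/(jωC) = -j/(ω·C) = 0 - j233 Ω
  Z3: Z = 1/(jωC) = -j/(ω·C) = 0 - j7497 Ω
Step 3 — With open output, the series arm Z2 and the output shunt Z3 appear in series to ground: Z2 + Z3 = 0 - j7730 Ω.
Step 4 — Parallel with input shunt Z1: Z_in = Z1 || (Z2 + Z3) = 0 - j3538 Ω = 3538∠-90.0° Ω.
Step 5 — Power factor: PF = cos(φ) = Re(Z)/|Z| = 0/3538 = 0.
Step 6 — Type: Im(Z) = -3538 ⇒ leading (phase φ = -90.0°).

PF = 0 (leading, φ = -90.0°)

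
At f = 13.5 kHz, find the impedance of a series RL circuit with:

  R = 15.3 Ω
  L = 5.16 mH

Step 1 — Angular frequency: ω = 2π·f = 2π·1.35e+04 = 8.482e+04 rad/s.
Step 2 — Component impedances:
  R: Z = R = 15.3 Ω
  L: Z = jωL = j·8.482e+04·0.00516 = 0 + j437.7 Ω
Step 3 — Series combination: Z_total = R + L = 15.3 + j437.7 Ω = 438∠88.0° Ω.

Z = 15.3 + j437.7 Ω = 438∠88.0° Ω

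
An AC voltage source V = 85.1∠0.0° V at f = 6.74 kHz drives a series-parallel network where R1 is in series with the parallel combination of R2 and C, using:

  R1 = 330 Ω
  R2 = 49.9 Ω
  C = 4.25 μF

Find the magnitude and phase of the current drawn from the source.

Step 1 — Angular frequency: ω = 2π·f = 2π·6740 = 4.235e+04 rad/s.
Step 2 — Component impedances:
  R1: Z = R = 330 Ω
  R2: Z = R = 49.9 Ω
  C: Z = 1/(jωC) = -j/(ω·C) = 0 - j5.556 Ω
Step 3 — Parallel branch: R2 || C = 1/(1/R2 + 1/C) = 0.6111 - j5.488 Ω.
Step 4 — Series with R1: Z_total = R1 + (R2 || C) = 330.6 - j5.488 Ω = 330.7∠-1.0° Ω.
Step 5 — Source phasor: V = 85.1∠0.0° V = 85.1 V.
Step 6 — Ohm's law: I = V / Z_total = (85.1) / (330.6 - j5.488) = 0.2573 + j0.004272 A.
Step 7 — Convert to polar: |I| = 0.2574 A, ∠I = 1.0°.

I = 0.2574∠1.0° A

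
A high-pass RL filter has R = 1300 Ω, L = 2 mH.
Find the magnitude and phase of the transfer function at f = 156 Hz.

Step 1 — Angular frequency: ω = 2π·156 = 980.2 rad/s.
Step 2 — Transfer function: H(jω) = jωL/(R + jωL).
Step 3 — Numerator jωL = j·1.96; denominator R + jωL = 1300 + j1.96.
Step 4 — H = 2.274e-06 + j0.001508.
Step 5 — Magnitude: |H| = 0.001508 (-56.4 dB); phase: φ = 89.9°.

|H| = 0.001508 (-56.4 dB), φ = 89.9°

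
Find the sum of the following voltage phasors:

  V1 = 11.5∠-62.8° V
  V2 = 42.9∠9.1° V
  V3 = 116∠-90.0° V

Step 1 — Convert each phasor to rectangular form:
  V1 = 11.5·(cos(-62.8°) + j·sin(-62.8°)) = 5.257 - j10.23 V
  V2 = 42.9·(cos(9.1°) + j·sin(9.1°)) = 42.36 + j6.785 V
  V3 = 116·(cos(-90.0°) + j·sin(-90.0°)) = 0 - j116 V
Step 2 — Sum components: V_total = 47.62 - j119.4 V.
Step 3 — Convert to polar: |V_total| = 128.6 V, ∠V_total = -68.3°.

V_total = 128.6∠-68.3° V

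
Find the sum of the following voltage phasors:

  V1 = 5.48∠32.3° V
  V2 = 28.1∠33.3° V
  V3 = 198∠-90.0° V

Step 1 — Convert each phasor to rectangular form:
  V1 = 5.48·(cos(32.3°) + j·sin(32.3°)) = 4.632 + j2.928 V
  V2 = 28.1·(cos(33.3°) + j·sin(33.3°)) = 23.49 + j15.43 V
  V3 = 198·(cos(-90.0°) + j·sin(-90.0°)) = 0 - j198 V
Step 2 — Sum components: V_total = 28.12 - j179.6 V.
Step 3 — Convert to polar: |V_total| = 181.8 V, ∠V_total = -81.1°.

V_total = 181.8∠-81.1° V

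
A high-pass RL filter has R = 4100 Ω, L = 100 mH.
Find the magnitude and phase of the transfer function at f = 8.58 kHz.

Step 1 — Angular frequency: ω = 2π·8580 = 5.391e+04 rad/s.
Step 2 — Transfer function: H(jω) = jωL/(R + jωL).
Step 3 — Numerator jωL = j·5391; denominator R + jωL = 4100 + j5391.
Step 4 — H = 0.6336 + j0.4818.
Step 5 — Magnitude: |H| = 0.796 (-2.0 dB); phase: φ = 37.3°.

|H| = 0.796 (-2.0 dB), φ = 37.3°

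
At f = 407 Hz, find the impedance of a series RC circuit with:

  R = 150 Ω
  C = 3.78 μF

Step 1 — Angular frequency: ω = 2π·f = 2π·407 = 2557 rad/s.
Step 2 — Component impedances:
  R: Z = R = 150 Ω
  C: Z = 1/(jωC) = -j/(ω·C) = 0 - j103.5 Ω
Step 3 — Series combination: Z_total = R + C = 150 - j103.5 Ω = 182.2∠-34.6° Ω.

Z = 150 - j103.5 Ω = 182.2∠-34.6° Ω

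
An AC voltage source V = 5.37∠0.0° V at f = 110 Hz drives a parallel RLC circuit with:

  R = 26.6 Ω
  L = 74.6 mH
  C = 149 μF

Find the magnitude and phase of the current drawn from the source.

Step 1 — Angular frequency: ω = 2π·f = 2π·110 = 691.2 rad/s.
Step 2 — Component impedances:
  R: Z = R = 26.6 Ω
  L: Z = jωL = j·691.2·0.0746 = 0 + j51.56 Ω
  C: Z = 1/(jωC) = -j/(ω·C) = 0 - j9.71 Ω
Step 3 — Parallel combination: 1/Z_total = 1/R + 1/L + 1/C; Z_total = 4.475 - j9.951 Ω = 10.91∠-65.8° Ω.
Step 4 — Source phasor: V = 5.37∠0.0° V = 5.37 V.
Step 5 — Ohm's law: I = V / Z_total = (5.37) / (4.475 - j9.951) = 0.2019 + j0.4489 A.
Step 6 — Convert to polar: |I| = 0.4922 A, ∠I = 65.8°.

I = 0.4922∠65.8° A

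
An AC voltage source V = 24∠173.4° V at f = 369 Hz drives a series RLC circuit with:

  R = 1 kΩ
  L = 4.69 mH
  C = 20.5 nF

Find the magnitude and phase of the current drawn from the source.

Step 1 — Angular frequency: ω = 2π·f = 2π·369 = 2318 rad/s.
Step 2 — Component impedances:
  R: Z = R = 1000 Ω
  L: Z = jωL = j·2318·0.00469 = 0 + j10.87 Ω
  C: Z = 1/(jωC) = -j/(ω·C) = 0 - j2.104e+04 Ω
Step 3 — Series combination: Z_total = R + L + C = 1000 - j2.103e+04 Ω = 2.105e+04∠-87.3° Ω.
Step 4 — Source phasor: V = 24∠173.4° V = -23.84 + j2.758 V.
Step 5 — Ohm's law: I = V / Z_total = (-23.84 + j2.758) / (1000 - j2.103e+04) = -0.0001847 - j0.001125 A.
Step 6 — Convert to polar: |I| = 0.00114 A, ∠I = -99.3°.

I = 0.00114∠-99.3° A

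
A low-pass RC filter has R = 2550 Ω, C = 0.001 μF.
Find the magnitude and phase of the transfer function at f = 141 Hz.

Step 1 — Angular frequency: ω = 2π·141 = 885.9 rad/s.
Step 2 — Transfer function: H(jω) = 1/(1 + jωRC).
Step 3 — Denominator: 1 + jωRC = 1 + j·885.9·2550·1e-09 = 1 + j0.002259.
Step 4 — H = 1 - j0.002259.
Step 5 — Magnitude: |H| = 1 (-0.0 dB); phase: φ = -0.1°.

|H| = 1 (-0.0 dB), φ = -0.1°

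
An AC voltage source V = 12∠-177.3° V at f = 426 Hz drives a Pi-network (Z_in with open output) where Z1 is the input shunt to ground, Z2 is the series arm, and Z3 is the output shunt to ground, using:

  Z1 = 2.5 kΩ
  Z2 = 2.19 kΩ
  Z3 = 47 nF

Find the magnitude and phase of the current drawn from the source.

Step 1 — Angular frequency: ω = 2π·f = 2π·426 = 2677 rad/s.
Step 2 — Component impedances:
  Z1: Z = R = 2500 Ω
  Z2: Z = R = 2190 Ω
  Z3: Z = 1/(jωC) = -j/(ω·C) = 0 - j7949 Ω
Step 3 — With open output, the series arm Z2 and the output shunt Z3 appear in series to ground: Z2 + Z3 = 2190 - j7949 Ω.
Step 4 — Parallel with input shunt Z1: Z_in = Z1 || (Z2 + Z3) = 2156 - j583.2 Ω = 2233∠-15.1° Ω.
Step 5 — Source phasor: V = 12∠-177.3° V = -11.99 - j0.5653 V.
Step 6 — Ohm's law: I = V / Z_total = (-11.99 - j0.5653) / (2156 - j583.2) = -0.005115 - j0.001646 A.
Step 7 — Convert to polar: |I| = 0.005373 A, ∠I = -162.2°.

I = 0.005373∠-162.2° A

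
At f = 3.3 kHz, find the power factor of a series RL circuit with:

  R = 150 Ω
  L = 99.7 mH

Step 1 — Angular frequency: ω = 2π·f = 2π·3300 = 2.073e+04 rad/s.
Step 2 — Component impedances:
  R: Z = R = 150 Ω
  L: Z = jωL = j·2.073e+04·0.0997 = 0 + j2067 Ω
Step 3 — Series combination: Z_total = R + L = 150 + j2067 Ω = 2073∠85.8° Ω.
Step 4 — Power factor: PF = cos(φ) = Re(Z)/|Z| = 150/2072.7 = 0.07237.
Step 5 — Type: Im(Z) = 2067 ⇒ lagging (phase φ = 85.8°).

PF = 0.07237 (lagging, φ = 85.8°)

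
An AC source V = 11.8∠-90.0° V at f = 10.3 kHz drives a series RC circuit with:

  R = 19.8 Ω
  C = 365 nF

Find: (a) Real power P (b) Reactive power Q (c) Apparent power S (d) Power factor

Step 1 — Angular frequency: ω = 2π·f = 2π·1.03e+04 = 6.472e+04 rad/s.
Step 2 — Component impedances:
  R: Z = R = 19.8 Ω
  C: Z = 1/(jωC) = -j/(ω·C) = 0 - j42.33 Ω
Step 3 — Series combination: Z_total = R + C = 19.8 - j42.33 Ω = 46.74∠-64.9° Ω.
Step 4 — Source phasor: V = 11.8∠-90.0° V = 0 - j11.8 V.
Step 5 — Current: I = V / Z = 0.2287 - j0.107 A = 0.2525∠-25.1° A.
Step 6 — Complex power: S = V·I* = 1.262 - j2.699 VA.
Step 7 — Real power: P = Re(S) = 1.262 W.
Step 8 — Reactive power: Q = Im(S) = -2.699 VAR.
Step 9 — Apparent power: |S| = 2.979 VA.
Step 10 — Power factor: PF = P/|S| = 0.4237 (leading).

(a) P = 1.262 W  (b) Q = -2.699 VAR  (c) S = 2.979 VA  (d) PF = 0.4237 (leading)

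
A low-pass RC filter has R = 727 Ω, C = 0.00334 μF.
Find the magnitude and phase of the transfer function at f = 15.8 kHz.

Step 1 — Angular frequency: ω = 2π·1.58e+04 = 9.927e+04 rad/s.
Step 2 — Transfer function: H(jω) = 1/(1 + jωRC).
Step 3 — Denominator: 1 + jωRC = 1 + j·9.927e+04·727·3.34e-09 = 1 + j0.2411.
Step 4 — H = 0.9451 - j0.2278.
Step 5 — Magnitude: |H| = 0.9722 (-0.2 dB); phase: φ = -13.6°.

|H| = 0.9722 (-0.2 dB), φ = -13.6°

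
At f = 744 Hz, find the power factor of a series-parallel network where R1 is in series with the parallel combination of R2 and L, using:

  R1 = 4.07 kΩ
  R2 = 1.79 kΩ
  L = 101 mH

Step 1 — Angular frequency: ω = 2π·f = 2π·744 = 4675 rad/s.
Step 2 — Component impedances:
  R1: Z = R = 4070 Ω
  R2: Z = R = 1790 Ω
  L: Z = jωL = j·4675·0.101 = 0 + j472.1 Ω
Step 3 — Parallel branch: R2 || L = 1/(1/R2 + 1/L) = 116.4 + j441.4 Ω.
Step 4 — Series with R1: Z_total = R1 + (R2 || L) = 4186 + j441.4 Ω = 4210∠6.0° Ω.
Step 5 — Power factor: PF = cos(φ) = Re(Z)/|Z| = 4186.4/4209.6 = 0.9945.
Step 6 — Type: Im(Z) = 441.4 ⇒ lagging (phase φ = 6.0°).

PF = 0.9945 (lagging, φ = 6.0°)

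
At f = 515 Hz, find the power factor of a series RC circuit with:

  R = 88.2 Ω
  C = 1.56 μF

Step 1 — Angular frequency: ω = 2π·f = 2π·515 = 3236 rad/s.
Step 2 — Component impedances:
  R: Z = R = 88.2 Ω
  C: Z = 1/(jωC) = -j/(ω·C) = 0 - j198.1 Ω
Step 3 — Series combination: Z_total = R + C = 88.2 - j198.1 Ω = 216.8∠-66.0° Ω.
Step 4 — Power factor: PF = cos(φ) = Re(Z)/|Z| = 88.2/216.85 = 0.4067.
Step 5 — Type: Im(Z) = -198.1 ⇒ leading (phase φ = -66.0°).

PF = 0.4067 (leading, φ = -66.0°)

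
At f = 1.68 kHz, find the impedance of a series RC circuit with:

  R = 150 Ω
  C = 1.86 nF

Step 1 — Angular frequency: ω = 2π·f = 2π·1680 = 1.056e+04 rad/s.
Step 2 — Component impedances:
  R: Z = R = 150 Ω
  C: Z = 1/(jωC) = -j/(ω·C) = 0 - j5.093e+04 Ω
Step 3 — Series combination: Z_total = R + C = 150 - j5.093e+04 Ω = 5.093e+04∠-89.8° Ω.

Z = 150 - j5.093e+04 Ω = 5.093e+04∠-89.8° Ω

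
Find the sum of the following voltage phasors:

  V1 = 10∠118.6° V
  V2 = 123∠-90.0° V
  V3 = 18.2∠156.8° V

Step 1 — Convert each phasor to rectangular form:
  V1 = 10·(cos(118.6°) + j·sin(118.6°)) = -4.787 + j8.78 V
  V2 = 123·(cos(-90.0°) + j·sin(-90.0°)) = 0 - j123 V
  V3 = 18.2·(cos(156.8°) + j·sin(156.8°)) = -16.73 + j7.17 V
Step 2 — Sum components: V_total = -21.52 - j107.1 V.
Step 3 — Convert to polar: |V_total| = 109.2 V, ∠V_total = -101.4°.

V_total = 109.2∠-101.4° V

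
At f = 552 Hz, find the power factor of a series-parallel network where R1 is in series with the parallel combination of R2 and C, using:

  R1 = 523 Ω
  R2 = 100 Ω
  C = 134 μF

Step 1 — Angular frequency: ω = 2π·f = 2π·552 = 3468 rad/s.
Step 2 — Component impedances:
  R1: Z = R = 523 Ω
  R2: Z = R = 100 Ω
  C: Z = 1/(jωC) = -j/(ω·C) = 0 - j2.152 Ω
Step 3 — Parallel branch: R2 || C = 1/(1/R2 + 1/C) = 0.04628 - j2.151 Ω.
Step 4 — Series with R1: Z_total = R1 + (R2 || C) = 523 - j2.151 Ω = 523.1∠-0.2° Ω.
Step 5 — Power factor: PF = cos(φ) = Re(Z)/|Z| = 523.05/523.05 = 1.
Step 6 — Type: Im(Z) = -2.151 ⇒ leading (phase φ = -0.2°).

PF = 1 (leading, φ = -0.2°)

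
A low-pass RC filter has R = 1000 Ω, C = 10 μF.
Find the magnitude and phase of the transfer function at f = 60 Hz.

Step 1 — Angular frequency: ω = 2π·60 = 377 rad/s.
Step 2 — Transfer function: H(jω) = 1/(1 + jωRC).
Step 3 — Denominator: 1 + jωRC = 1 + j·377·1000·1e-05 = 1 + j3.77.
Step 4 — H = 0.06574 - j0.2478.
Step 5 — Magnitude: |H| = 0.2564 (-11.8 dB); phase: φ = -75.1°.

|H| = 0.2564 (-11.8 dB), φ = -75.1°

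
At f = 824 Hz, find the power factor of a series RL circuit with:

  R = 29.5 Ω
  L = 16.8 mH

Step 1 — Angular frequency: ω = 2π·f = 2π·824 = 5177 rad/s.
Step 2 — Component impedances:
  R: Z = R = 29.5 Ω
  L: Z = jωL = j·5177·0.0168 = 0 + j86.98 Ω
Step 3 — Series combination: Z_total = R + L = 29.5 + j86.98 Ω = 91.85∠71.3° Ω.
Step 4 — Power factor: PF = cos(φ) = Re(Z)/|Z| = 29.5/91.85 = 0.3212.
Step 5 — Type: Im(Z) = 86.98 ⇒ lagging (phase φ = 71.3°).

PF = 0.3212 (lagging, φ = 71.3°)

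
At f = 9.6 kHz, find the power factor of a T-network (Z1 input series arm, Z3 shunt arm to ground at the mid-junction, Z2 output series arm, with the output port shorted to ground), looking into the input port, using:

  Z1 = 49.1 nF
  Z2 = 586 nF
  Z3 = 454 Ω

Step 1 — Angular frequency: ω = 2π·f = 2π·9600 = 6.032e+04 rad/s.
Step 2 — Component impedances:
  Z1: Z = 1/(jωC) = -j/(ω·C) = 0 - j337.7 Ω
  Z2: Z = 1/(jωC) = -j/(ω·C) = 0 - j28.29 Ω
  Z3: Z = R = 454 Ω
Step 3 — With the output port shorted to ground, the output series arm Z2 runs from the junction to ground; the shunt arm Z3 also runs from the junction to ground. They appear in parallel: Z3 || Z2 = 1.756 - j28.18 Ω.
Step 4 — Series with input arm Z1: Z_in = Z1 + (Z3 || Z2) = 1.756 - j365.8 Ω = 365.8∠-89.7° Ω.
Step 5 — Power factor: PF = cos(φ) = Re(Z)/|Z| = 1.756/365.8 = 0.0048.
Step 6 — Type: Im(Z) = -365.8 ⇒ leading (phase φ = -89.7°).

PF = 0.0048 (leading, φ = -89.7°)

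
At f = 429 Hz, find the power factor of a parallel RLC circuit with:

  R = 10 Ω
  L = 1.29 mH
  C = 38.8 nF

Step 1 — Angular frequency: ω = 2π·f = 2π·429 = 2695 rad/s.
Step 2 — Component impedances:
  R: Z = R = 10 Ω
  L: Z = jωL = j·2695·0.00129 = 0 + j3.477 Ω
  C: Z = 1/(jωC) = -j/(ω·C) = 0 - j9562 Ω
Step 3 — Parallel combination: 1/Z_total = 1/R + 1/L + 1/C; Z_total = 1.079 + j3.103 Ω = 3.285∠70.8° Ω.
Step 4 — Power factor: PF = cos(φ) = Re(Z)/|Z| = 1.079/3.285 = 0.3285.
Step 5 — Type: Im(Z) = 3.103 ⇒ lagging (phase φ = 70.8°).

PF = 0.3285 (lagging, φ = 70.8°)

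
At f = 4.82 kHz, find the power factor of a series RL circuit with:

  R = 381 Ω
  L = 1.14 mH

Step 1 — Angular frequency: ω = 2π·f = 2π·4820 = 3.028e+04 rad/s.
Step 2 — Component impedances:
  R: Z = R = 381 Ω
  L: Z = jωL = j·3.028e+04·0.00114 = 0 + j34.52 Ω
Step 3 — Series combination: Z_total = R + L = 381 + j34.52 Ω = 382.6∠5.2° Ω.
Step 4 — Power factor: PF = cos(φ) = Re(Z)/|Z| = 381/382.56 = 0.9959.
Step 5 — Type: Im(Z) = 34.52 ⇒ lagging (phase φ = 5.2°).

PF = 0.9959 (lagging, φ = 5.2°)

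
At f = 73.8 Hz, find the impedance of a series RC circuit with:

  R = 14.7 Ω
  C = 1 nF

Step 1 — Angular frequency: ω = 2π·f = 2π·73.8 = 463.7 rad/s.
Step 2 — Component impedances:
  R: Z = R = 14.7 Ω
  C: Z = 1/(jωC) = -j/(ω·C) = 0 - j2.157e+06 Ω
Step 3 — Series combination: Z_total = R + C = 14.7 - j2.157e+06 Ω = 2.157e+06∠-90.0° Ω.

Z = 14.7 - j2.157e+06 Ω = 2.157e+06∠-90.0° Ω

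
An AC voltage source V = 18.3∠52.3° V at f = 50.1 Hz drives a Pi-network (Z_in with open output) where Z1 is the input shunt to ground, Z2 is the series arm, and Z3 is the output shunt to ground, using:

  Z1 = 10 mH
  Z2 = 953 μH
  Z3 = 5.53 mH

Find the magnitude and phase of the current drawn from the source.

Step 1 — Angular frequency: ω = 2π·f = 2π·50.1 = 314.8 rad/s.
Step 2 — Component impedances:
  Z1: Z = jωL = j·314.8·0.01 = 0 + j3.148 Ω
  Z2: Z = jωL = j·314.8·0.000953 = 0 + j0.3 Ω
  Z3: Z = jωL = j·314.8·0.00553 = 0 + j1.741 Ω
Step 3 — With open output, the series arm Z2 and the output shunt Z3 appear in series to ground: Z2 + Z3 = 0 + j2.041 Ω.
Step 4 — Parallel with input shunt Z1: Z_in = Z1 || (Z2 + Z3) = 0 + j1.238 Ω = 1.238∠90.0° Ω.
Step 5 — Source phasor: V = 18.3∠52.3° V = 11.19 + j14.48 V.
Step 6 — Ohm's law: I = V / Z_total = (11.19 + j14.48) / (0 + j1.238) = 11.69 - j9.039 A.
Step 7 — Convert to polar: |I| = 14.78 A, ∠I = -37.7°.

I = 14.78∠-37.7° A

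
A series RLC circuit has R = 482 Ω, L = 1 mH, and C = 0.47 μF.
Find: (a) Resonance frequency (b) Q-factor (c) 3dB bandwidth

Step 1 — Resonance: ω₀ = 1/√(LC) = 1/√(0.001·4.7e-07) = 4.613e+04 rad/s.
Step 2 — f₀ = ω₀/(2π) = 7341 Hz.
Step 3 — Series Q: Q = ω₀L/R = 4.613e+04·0.001/482 = 0.0957.
Step 4 — Bandwidth: Δω = ω₀/Q = 4.82e+05 rad/s; BW = Δω/(2π) = 7.671e+04 Hz.

(a) f₀ = 7341 Hz  (b) Q = 0.0957  (c) BW = 7.671e+04 Hz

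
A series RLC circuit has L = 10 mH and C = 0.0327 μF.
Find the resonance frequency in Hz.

Step 1 — Resonance condition Im(Z)=0 gives ω₀ = 1/√(LC).
Step 2 — ω₀ = 1/√(0.01·3.27e-08) = 5.53e+04 rad/s.
Step 3 — f₀ = ω₀/(2π) = 8801 Hz.

f₀ = 8801 Hz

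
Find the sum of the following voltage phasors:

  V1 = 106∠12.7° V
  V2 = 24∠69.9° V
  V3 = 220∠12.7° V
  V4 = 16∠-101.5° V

Step 1 — Convert each phasor to rectangular form:
  V1 = 106·(cos(12.7°) + j·sin(12.7°)) = 103.4 + j23.3 V
  V2 = 24·(cos(69.9°) + j·sin(69.9°)) = 8.248 + j22.54 V
  V3 = 220·(cos(12.7°) + j·sin(12.7°)) = 214.6 + j48.37 V
  V4 = 16·(cos(-101.5°) + j·sin(-101.5°)) = -3.19 - j15.68 V
Step 2 — Sum components: V_total = 323.1 + j78.53 V.
Step 3 — Convert to polar: |V_total| = 332.5 V, ∠V_total = 13.7°.

V_total = 332.5∠13.7° V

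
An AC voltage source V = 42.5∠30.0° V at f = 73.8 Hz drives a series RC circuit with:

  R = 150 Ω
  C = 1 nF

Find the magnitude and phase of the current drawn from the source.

Step 1 — Angular frequency: ω = 2π·f = 2π·73.8 = 463.7 rad/s.
Step 2 — Component impedances:
  R: Z = R = 150 Ω
  C: Z = 1/(jωC) = -j/(ω·C) = 0 - j2.157e+06 Ω
Step 3 — Series combination: Z_total = R + C = 150 - j2.157e+06 Ω = 2.157e+06∠-90.0° Ω.
Step 4 — Source phasor: V = 42.5∠30.0° V = 36.81 + j21.25 V.
Step 5 — Ohm's law: I = V / Z_total = (36.81 + j21.25) / (150 - j2.157e+06) = -9.852e-06 + j1.707e-05 A.
Step 6 — Convert to polar: |I| = 1.971e-05 A, ∠I = 120.0°.

I = 1.971e-05∠120.0° A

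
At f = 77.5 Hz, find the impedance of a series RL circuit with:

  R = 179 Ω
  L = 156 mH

Step 1 — Angular frequency: ω = 2π·f = 2π·77.5 = 486.9 rad/s.
Step 2 — Component impedances:
  R: Z = R = 179 Ω
  L: Z = jωL = j·486.9·0.156 = 0 + j75.96 Ω
Step 3 — Series combination: Z_total = R + L = 179 + j75.96 Ω = 194.5∠23.0° Ω.

Z = 179 + j75.96 Ω = 194.5∠23.0° Ω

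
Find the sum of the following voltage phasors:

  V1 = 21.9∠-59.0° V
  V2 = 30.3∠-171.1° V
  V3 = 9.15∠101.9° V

Step 1 — Convert each phasor to rectangular form:
  V1 = 21.9·(cos(-59.0°) + j·sin(-59.0°)) = 11.28 - j18.77 V
  V2 = 30.3·(cos(-171.1°) + j·sin(-171.1°)) = -29.94 - j4.688 V
  V3 = 9.15·(cos(101.9°) + j·sin(101.9°)) = -1.887 + j8.953 V
Step 2 — Sum components: V_total = -20.54 - j14.51 V.
Step 3 — Convert to polar: |V_total| = 25.15 V, ∠V_total = -144.8°.

V_total = 25.15∠-144.8° V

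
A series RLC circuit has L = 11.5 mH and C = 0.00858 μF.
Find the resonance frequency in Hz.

Step 1 — Resonance condition Im(Z)=0 gives ω₀ = 1/√(LC).
Step 2 — ω₀ = 1/√(0.0115·8.58e-09) = 1.007e+05 rad/s.
Step 3 — f₀ = ω₀/(2π) = 1.602e+04 Hz.

f₀ = 1.602e+04 Hz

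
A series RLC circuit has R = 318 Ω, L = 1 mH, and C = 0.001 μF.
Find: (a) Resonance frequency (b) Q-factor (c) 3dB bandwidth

Step 1 — Resonance: ω₀ = 1/√(LC) = 1/√(0.001·1e-09) = 1e+06 rad/s.
Step 2 — f₀ = ω₀/(2π) = 1.592e+05 Hz.
Step 3 — Series Q: Q = ω₀L/R = 1e+06·0.001/318 = 3.145.
Step 4 — Bandwidth: Δω = ω₀/Q = 3.18e+05 rad/s; BW = Δω/(2π) = 5.061e+04 Hz.

(a) f₀ = 1.592e+05 Hz  (b) Q = 3.145  (c) BW = 5.061e+04 Hz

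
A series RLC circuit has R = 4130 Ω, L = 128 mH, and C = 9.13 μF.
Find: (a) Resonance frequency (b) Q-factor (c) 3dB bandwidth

Step 1 — Resonance: ω₀ = 1/√(LC) = 1/√(0.128·9.13e-06) = 925 rad/s.
Step 2 — f₀ = ω₀/(2π) = 147.2 Hz.
Step 3 — Series Q: Q = ω₀L/R = 925·0.128/4130 = 0.02867.
Step 4 — Bandwidth: Δω = ω₀/Q = 3.227e+04 rad/s; BW = Δω/(2π) = 5135 Hz.

(a) f₀ = 147.2 Hz  (b) Q = 0.02867  (c) BW = 5135 Hz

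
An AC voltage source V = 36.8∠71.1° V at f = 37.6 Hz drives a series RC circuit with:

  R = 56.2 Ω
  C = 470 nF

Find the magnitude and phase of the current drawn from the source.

Step 1 — Angular frequency: ω = 2π·f = 2π·37.6 = 236.2 rad/s.
Step 2 — Component impedances:
  R: Z = R = 56.2 Ω
  C: Z = 1/(jωC) = -j/(ω·C) = 0 - j9006 Ω
Step 3 — Series combination: Z_total = R + C = 56.2 - j9006 Ω = 9006∠-89.6° Ω.
Step 4 — Source phasor: V = 36.8∠71.1° V = 11.92 + j34.82 V.
Step 5 — Ohm's law: I = V / Z_total = (11.92 + j34.82) / (56.2 - j9006) = -0.003857 + j0.001348 A.
Step 6 — Convert to polar: |I| = 0.004086 A, ∠I = 160.7°.

I = 0.004086∠160.7° A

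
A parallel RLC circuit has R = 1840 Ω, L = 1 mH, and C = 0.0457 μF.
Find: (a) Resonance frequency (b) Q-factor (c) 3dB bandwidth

Step 1 — Resonance: ω₀ = 1/√(LC) = 1/√(0.001·4.57e-08) = 1.479e+05 rad/s.
Step 2 — f₀ = ω₀/(2π) = 2.354e+04 Hz.
Step 3 — Parallel Q: Q = R/(ω₀L) = 1840/(1.479e+05·0.001) = 12.44.
Step 4 — Bandwidth: Δω = ω₀/Q = 1.189e+04 rad/s; BW = Δω/(2π) = 1893 Hz.

(a) f₀ = 2.354e+04 Hz  (b) Q = 12.44  (c) BW = 1893 Hz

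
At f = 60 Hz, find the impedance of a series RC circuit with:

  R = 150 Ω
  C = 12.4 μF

Step 1 — Angular frequency: ω = 2π·f = 2π·60 = 377 rad/s.
Step 2 — Component impedances:
  R: Z = R = 150 Ω
  C: Z = 1/(jωC) = -j/(ω·C) = 0 - j213.9 Ω
Step 3 — Series combination: Z_total = R + C = 150 - j213.9 Ω = 261.3∠-55.0° Ω.

Z = 150 - j213.9 Ω = 261.3∠-55.0° Ω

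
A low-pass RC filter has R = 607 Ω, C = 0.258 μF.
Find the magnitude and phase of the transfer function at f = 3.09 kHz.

Step 1 — Angular frequency: ω = 2π·3090 = 1.942e+04 rad/s.
Step 2 — Transfer function: H(jω) = 1/(1 + jωRC).
Step 3 — Denominator: 1 + jωRC = 1 + j·1.942e+04·607·2.58e-07 = 1 + j3.041.
Step 4 — H = 0.09761 - j0.2968.
Step 5 — Magnitude: |H| = 0.3124 (-10.1 dB); phase: φ = -71.8°.

|H| = 0.3124 (-10.1 dB), φ = -71.8°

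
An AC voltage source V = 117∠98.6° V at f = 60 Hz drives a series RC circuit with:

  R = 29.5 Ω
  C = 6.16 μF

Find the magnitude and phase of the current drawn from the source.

Step 1 — Angular frequency: ω = 2π·f = 2π·60 = 377 rad/s.
Step 2 — Component impedances:
  R: Z = R = 29.5 Ω
  C: Z = 1/(jωC) = -j/(ω·C) = 0 - j430.6 Ω
Step 3 — Series combination: Z_total = R + C = 29.5 - j430.6 Ω = 431.6∠-86.1° Ω.
Step 4 — Source phasor: V = 117∠98.6° V = -17.5 + j115.7 V.
Step 5 — Ohm's law: I = V / Z_total = (-17.5 + j115.7) / (29.5 - j430.6) = -0.2702 - j0.02212 A.
Step 6 — Convert to polar: |I| = 0.2711 A, ∠I = -175.3°.

I = 0.2711∠-175.3° A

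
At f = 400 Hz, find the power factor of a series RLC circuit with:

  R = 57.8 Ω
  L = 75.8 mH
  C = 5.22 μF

Step 1 — Angular frequency: ω = 2π·f = 2π·400 = 2513 rad/s.
Step 2 — Component impedances:
  R: Z = R = 57.8 Ω
  L: Z = jωL = j·2513·0.0758 = 0 + j190.5 Ω
  C: Z = 1/(jωC) = -j/(ω·C) = 0 - j76.22 Ω
Step 3 — Series combination: Z_total = R + L + C = 57.8 + j114.3 Ω = 128.1∠63.2° Ω.
Step 4 — Power factor: PF = cos(φ) = Re(Z)/|Z| = 57.8/128.07 = 0.4513.
Step 5 — Type: Im(Z) = 114.3 ⇒ lagging (phase φ = 63.2°).

PF = 0.4513 (lagging, φ = 63.2°)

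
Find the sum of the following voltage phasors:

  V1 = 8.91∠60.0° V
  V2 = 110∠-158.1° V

Step 1 — Convert each phasor to rectangular form:
  V1 = 8.91·(cos(60.0°) + j·sin(60.0°)) = 4.455 + j7.716 V
  V2 = 110·(cos(-158.1°) + j·sin(-158.1°)) = -102.1 - j41.03 V
Step 2 — Sum components: V_total = -97.61 - j33.31 V.
Step 3 — Convert to polar: |V_total| = 103.1 V, ∠V_total = -161.2°.

V_total = 103.1∠-161.2° V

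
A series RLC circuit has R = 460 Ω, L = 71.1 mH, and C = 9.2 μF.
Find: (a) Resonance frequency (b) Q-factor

Step 1 — Resonance condition Im(Z)=0 gives ω₀ = 1/√(LC).
Step 2 — ω₀ = 1/√(0.0711·9.2e-06) = 1236 rad/s.
Step 3 — f₀ = ω₀/(2π) = 196.8 Hz.
Step 4 — Series Q: Q = ω₀L/R = 1236·0.0711/460 = 0.1911.

(a) f₀ = 196.8 Hz  (b) Q = 0.1911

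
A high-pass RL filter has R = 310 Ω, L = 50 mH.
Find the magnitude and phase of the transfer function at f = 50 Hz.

Step 1 — Angular frequency: ω = 2π·50 = 314.2 rad/s.
Step 2 — Transfer function: H(jω) = jωL/(R + jωL).
Step 3 — Numerator jωL = j·15.71; denominator R + jωL = 310 + j15.71.
Step 4 — H = 0.002561 + j0.05054.
Step 5 — Magnitude: |H| = 0.05061 (-25.9 dB); phase: φ = 87.1°.

|H| = 0.05061 (-25.9 dB), φ = 87.1°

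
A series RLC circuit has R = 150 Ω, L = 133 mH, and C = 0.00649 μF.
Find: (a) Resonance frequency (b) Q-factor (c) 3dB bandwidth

Step 1 — Resonance: ω₀ = 1/√(LC) = 1/√(0.133·6.49e-09) = 3.404e+04 rad/s.
Step 2 — f₀ = ω₀/(2π) = 5417 Hz.
Step 3 — Series Q: Q = ω₀L/R = 3.404e+04·0.133/150 = 30.18.
Step 4 — Bandwidth: Δω = ω₀/Q = 1128 rad/s; BW = Δω/(2π) = 179.5 Hz.

(a) f₀ = 5417 Hz  (b) Q = 30.18  (c) BW = 179.5 Hz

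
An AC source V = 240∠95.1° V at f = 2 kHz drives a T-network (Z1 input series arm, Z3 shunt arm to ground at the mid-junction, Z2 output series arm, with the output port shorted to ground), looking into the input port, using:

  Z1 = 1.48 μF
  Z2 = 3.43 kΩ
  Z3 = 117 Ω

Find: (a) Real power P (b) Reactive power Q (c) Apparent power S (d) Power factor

Step 1 — Angular frequency: ω = 2π·f = 2π·2000 = 1.257e+04 rad/s.
Step 2 — Component impedances:
  Z1: Z = 1/(jωC) = -j/(ω·C) = 0 - j53.77 Ω
  Z2: Z = R = 3430 Ω
  Z3: Z = R = 117 Ω
Step 3 — With the output port shorted to ground, the output series arm Z2 runs from the junction to ground; the shunt arm Z3 also runs from the junction to ground. They appear in parallel: Z3 || Z2 = 113.1 Ω.
Step 4 — Series with input arm Z1: Z_in = Z1 + (Z3 || Z2) = 113.1 - j53.77 Ω = 125.3∠-25.4° Ω.
Step 5 — Source phasor: V = 240∠95.1° V = -21.33 + j239 V.
Step 6 — Current: I = V / Z = -0.9729 + j1.65 A = 1.916∠120.5° A.
Step 7 — Complex power: S = V·I* = 415.3 - j197.4 VA.
Step 8 — Real power: P = Re(S) = 415.3 W.
Step 9 — Reactive power: Q = Im(S) = -197.4 VAR.
Step 10 — Apparent power: |S| = 459.8 VA.
Step 11 — Power factor: PF = P/|S| = 0.9032 (leading).

(a) P = 415.3 W  (b) Q = -197.4 VAR  (c) S = 459.8 VA  (d) PF = 0.9032 (leading)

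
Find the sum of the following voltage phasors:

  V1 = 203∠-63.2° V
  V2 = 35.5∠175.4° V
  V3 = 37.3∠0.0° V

Step 1 — Convert each phasor to rectangular form:
  V1 = 203·(cos(-63.2°) + j·sin(-63.2°)) = 91.53 - j181.2 V
  V2 = 35.5·(cos(175.4°) + j·sin(175.4°)) = -35.39 + j2.847 V
  V3 = 37.3·(cos(0.0°) + j·sin(0.0°)) = 37.3 V
Step 2 — Sum components: V_total = 93.44 - j178.3 V.
Step 3 — Convert to polar: |V_total| = 201.3 V, ∠V_total = -62.3°.

V_total = 201.3∠-62.3° V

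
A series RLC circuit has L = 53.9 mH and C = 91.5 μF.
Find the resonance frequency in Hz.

Step 1 — Resonance condition Im(Z)=0 gives ω₀ = 1/√(LC).
Step 2 — ω₀ = 1/√(0.0539·9.15e-05) = 450.3 rad/s.
Step 3 — f₀ = ω₀/(2π) = 71.67 Hz.

f₀ = 71.67 Hz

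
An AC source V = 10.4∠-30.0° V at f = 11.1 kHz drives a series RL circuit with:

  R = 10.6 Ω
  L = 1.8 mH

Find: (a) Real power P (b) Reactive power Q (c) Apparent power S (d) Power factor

Step 1 — Angular frequency: ω = 2π·f = 2π·1.11e+04 = 6.974e+04 rad/s.
Step 2 — Component impedances:
  R: Z = R = 10.6 Ω
  L: Z = jωL = j·6.974e+04·0.0018 = 0 + j125.5 Ω
Step 3 — Series combination: Z_total = R + L = 10.6 + j125.5 Ω = 126∠85.2° Ω.
Step 4 — Source phasor: V = 10.4∠-30.0° V = 9.007 - j5.2 V.
Step 5 — Current: I = V / Z = -0.03511 - j0.07471 A = 0.08255∠-115.2° A.
Step 6 — Complex power: S = V·I* = 0.07223 + j0.8555 VA.
Step 7 — Real power: P = Re(S) = 0.07223 W.
Step 8 — Reactive power: Q = Im(S) = 0.8555 VAR.
Step 9 — Apparent power: |S| = 0.8585 VA.
Step 10 — Power factor: PF = P/|S| = 0.08414 (lagging).

(a) P = 0.07223 W  (b) Q = 0.8555 VAR  (c) S = 0.8585 VA  (d) PF = 0.08414 (lagging)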